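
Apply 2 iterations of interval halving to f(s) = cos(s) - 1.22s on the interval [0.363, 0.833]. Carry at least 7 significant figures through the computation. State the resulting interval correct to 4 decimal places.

[0.5980, 0.7155]

f(0.363000) = 0.491976, f(0.833000) = -0.343601 (opposite signs)
step 1: m = 0.598000, f(m) = 0.096903 > 0 → root in [0.598000, 0.833000]
step 2: m = 0.715500, f(m) = -0.118145 < 0 → root in [0.598000, 0.715500]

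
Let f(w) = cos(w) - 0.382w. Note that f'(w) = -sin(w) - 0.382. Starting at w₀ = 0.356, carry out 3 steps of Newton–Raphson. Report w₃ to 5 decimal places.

w_0 = 0.356000: f = 0.801306, f' = -0.730528 → w_1 = 0.356000 - (0.801306)/(-0.730528) = 1.452887
w_1 = 1.452887: f = -0.437366, f' = -1.375057 → w_2 = 1.452887 - (-0.437366)/(-1.375057) = 1.134815
w_2 = 1.134815: f = -0.011200, f' = -1.288456 → w_3 = 1.134815 - (-0.011200)/(-1.288456) = 1.126123

1.12612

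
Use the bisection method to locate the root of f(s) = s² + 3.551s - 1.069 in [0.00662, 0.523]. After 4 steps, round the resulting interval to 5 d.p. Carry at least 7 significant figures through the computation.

f(0.006620) = -1.045449, f(0.523000) = 1.061702 (opposite signs)
step 1: m = 0.264810, f(m) = -0.058535 < 0 → root in [0.264810, 0.523000]
step 2: m = 0.393905, f(m) = 0.484918 > 0 → root in [0.264810, 0.393905]
step 3: m = 0.329357, f(m) = 0.209025 > 0 → root in [0.264810, 0.329357]
step 4: m = 0.297084, f(m) = 0.074203 > 0 → root in [0.264810, 0.297084]

[0.26481, 0.29708]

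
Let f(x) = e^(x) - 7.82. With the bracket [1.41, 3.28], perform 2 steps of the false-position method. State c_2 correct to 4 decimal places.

False-position update: c = (a·f(b) − b·f(a))/(f(b) − f(a)); replace the endpoint whose sign matches f(c).
f(1.410000) = -3.724045, f(3.280000) = 18.755773
step 1: c = 1.719787, f(c) = -2.236659 < 0 → new bracket [1.719787, 3.280000]
step 2: c = 1.886022, f(c) = -1.226913 < 0 → new bracket [1.886022, 3.280000]

1.8860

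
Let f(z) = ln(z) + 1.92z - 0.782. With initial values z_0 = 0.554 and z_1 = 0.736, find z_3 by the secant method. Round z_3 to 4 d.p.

0.6398

f(z_0) = -0.308911, f(z_1) = 0.324595
z_2 = 0.736000 - (0.324595)·(0.736000 - 0.554000)/(0.324595 - (-0.308911)) = 0.642747; f(z_2) = 0.010070
z_3 = 0.642747 - (0.010070)·(0.642747 - 0.736000)/(0.010070 - (0.324595)) = 0.639761; f(z_3) = -0.000318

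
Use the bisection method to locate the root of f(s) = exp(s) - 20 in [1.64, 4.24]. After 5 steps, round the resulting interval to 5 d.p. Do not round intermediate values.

f(1.640000) = -14.844830, f(4.240000) = 49.407852 (opposite signs)
step 1: m = 2.940000, f(m) = -1.084154 < 0 → root in [2.940000, 4.240000]
step 2: m = 3.590000, f(m) = 16.234076 > 0 → root in [2.940000, 3.590000]
step 3: m = 3.265000, f(m) = 6.180111 > 0 → root in [2.940000, 3.265000]
step 4: m = 3.102500, f(m) = 2.253516 > 0 → root in [2.940000, 3.102500]
step 5: m = 3.021250, f(m) = 0.516922 > 0 → root in [2.940000, 3.021250]

[2.94000, 3.02125]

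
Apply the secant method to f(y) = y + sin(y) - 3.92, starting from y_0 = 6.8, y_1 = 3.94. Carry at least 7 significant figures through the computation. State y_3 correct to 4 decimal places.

5.3286

f(y_0) = 3.374113, f(y_1) = -0.696246
y_2 = 3.940000 - (-0.696246)·(3.940000 - 6.800000)/(-0.696246 - (3.374113)) = 4.429211; f(y_2) = -0.450962
y_3 = 4.429211 - (-0.450962)·(4.429211 - 3.940000)/(-0.450962 - (-0.696246)) = 5.328639; f(y_3) = 0.592587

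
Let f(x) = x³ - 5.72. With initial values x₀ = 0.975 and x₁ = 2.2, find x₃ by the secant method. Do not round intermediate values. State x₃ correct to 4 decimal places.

1.7440

Secant update: x_(k+1) = x_k − f(x_k)·(x_k − x_(k-1))/(f(x_k) − f(x_(k-1))).
f(x_0) = -4.793141, f(x_1) = 4.928000
x_2 = 2.200000 - (4.928000)·(2.200000 - 0.975000)/(4.928000 - (-4.793141)) = 1.579003; f(x_2) = -1.783151
x_3 = 1.579003 - (-1.783151)·(1.579003 - 2.200000)/(-1.783151 - (4.928000)) = 1.744002; f(x_3) = -0.415546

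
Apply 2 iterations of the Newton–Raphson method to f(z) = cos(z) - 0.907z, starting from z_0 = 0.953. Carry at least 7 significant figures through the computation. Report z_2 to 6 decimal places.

f'(z) = -sin(z) - 0.907
z_0 = 0.953000: f = -0.285131, f' = -1.722157 → z_1 = 0.953000 - (-0.285131)/(-1.722157) = 0.787434
z_1 = 0.787434: f = -0.008537, f' = -1.615545 → z_2 = 0.787434 - (-0.008537)/(-1.615545) = 0.782150

0.782150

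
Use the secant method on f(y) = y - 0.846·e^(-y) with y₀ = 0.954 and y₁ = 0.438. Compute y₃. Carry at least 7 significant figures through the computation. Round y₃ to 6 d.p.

0.508747

f(y_0) = 0.628123, f(y_1) = -0.107946
y_2 = 0.438000 - (-0.107946)·(0.438000 - 0.954000)/(-0.107946 - (0.628123)) = 0.513672; f(y_2) = 0.007515
y_3 = 0.513672 - (0.007515)·(0.513672 - 0.438000)/(0.007515 - (-0.107946)) = 0.508747; f(y_3) = 0.000091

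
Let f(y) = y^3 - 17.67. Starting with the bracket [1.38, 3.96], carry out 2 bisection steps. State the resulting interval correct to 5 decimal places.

f(1.380000) = -15.041928, f(3.960000) = 44.429136 (opposite signs)
step 1: m = 2.670000, f(m) = 1.364163 > 0 → root in [1.380000, 2.670000]
step 2: m = 2.025000, f(m) = -9.366234 < 0 → root in [2.025000, 2.670000]

[2.02500, 2.67000]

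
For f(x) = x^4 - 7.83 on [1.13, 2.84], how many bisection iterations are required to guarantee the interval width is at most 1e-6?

21

Initial width b − a = 2.84 − 1.13 = 1.710000.
After n steps the width is (b−a)/2^n; need (b−a)/2^n ≤ 1e-6.
So n ≥ log₂(1.710000/1e-6) = log₂(1710000.0000) ≈ 20.7056.
Hence n = 21.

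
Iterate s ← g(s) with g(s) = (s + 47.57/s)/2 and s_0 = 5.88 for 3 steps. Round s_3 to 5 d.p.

s_1 = g(5.880000) = 6.985068
s_2 = g(6.985068) = 6.897655
s_3 = g(6.897655) = 6.897101

6.89710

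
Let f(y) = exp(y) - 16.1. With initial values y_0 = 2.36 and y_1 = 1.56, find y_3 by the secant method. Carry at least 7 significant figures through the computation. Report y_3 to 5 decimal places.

Secant update: y_(k+1) = y_k − f(y_k)·(y_k − y_(k-1))/(f(y_k) − f(y_(k-1))).
f(y_0) = -5.509049, f(y_1) = -11.341179
y_2 = 1.560000 - (-11.341179)·(1.560000 - 2.360000)/(-11.341179 - (-5.509049)) = 3.115683; f(y_2) = 6.448815
y_3 = 3.115683 - (6.448815)·(3.115683 - 1.560000)/(6.448815 - (-11.341179)) = 2.551753; f(y_3) = -3.270430

2.55175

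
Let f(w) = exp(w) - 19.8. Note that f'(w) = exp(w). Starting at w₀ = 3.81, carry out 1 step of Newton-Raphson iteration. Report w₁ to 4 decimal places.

Newton update: w ← w − f(w)/f'(w).
w_0 = 3.810000: f = 25.350439, f' = 45.150439 → w_1 = 3.810000 - (25.350439)/(45.150439) = 3.248534

3.2485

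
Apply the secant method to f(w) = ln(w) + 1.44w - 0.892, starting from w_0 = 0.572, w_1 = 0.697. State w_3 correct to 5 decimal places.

0.78616

f(w_0) = -0.626936, f(w_1) = -0.249290
w_2 = 0.697000 - (-0.249290)·(0.697000 - 0.572000)/(-0.249290 - (-0.626936)) = 0.779514; f(w_2) = -0.018584
w_3 = 0.779514 - (-0.018584)·(0.779514 - 0.697000)/(-0.018584 - (-0.249290)) = 0.786161; f(w_3) = -0.000522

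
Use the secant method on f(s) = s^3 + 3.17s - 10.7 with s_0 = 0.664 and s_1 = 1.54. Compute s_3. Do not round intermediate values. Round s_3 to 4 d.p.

f(s_0) = -8.302365, f(s_1) = -2.165936
s_2 = 1.540000 - (-2.165936)·(1.540000 - 0.664000)/(-2.165936 - (-8.302365)) = 1.849196; f(s_2) = 1.485326
s_3 = 1.849196 - (1.485326)·(1.849196 - 1.540000)/(1.485326 - (-2.165936)) = 1.723416; f(s_3) = -0.117948

1.7234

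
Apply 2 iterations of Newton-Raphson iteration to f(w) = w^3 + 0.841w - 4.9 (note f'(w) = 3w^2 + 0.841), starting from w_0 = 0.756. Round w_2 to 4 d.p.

1.7294

w_0 = 0.756000: f = -3.832123, f' = 2.555608 → w_1 = 0.756000 - (-3.832123)/(2.555608) = 2.255496
w_1 = 2.255496: f = 8.471164, f' = 16.102780 → w_2 = 2.255496 - (8.471164)/(16.102780) = 1.729427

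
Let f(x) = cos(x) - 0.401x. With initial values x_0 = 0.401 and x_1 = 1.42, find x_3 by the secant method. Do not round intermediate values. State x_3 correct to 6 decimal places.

Secant update: x_(k+1) = x_k − f(x_k)·(x_k − x_(k-1))/(f(x_k) − f(x_(k-1))).
f(x_0) = 0.759870, f(x_1) = -0.419195
x_2 = 1.420000 - (-0.419195)·(1.420000 - 0.401000)/(-0.419195 - (0.759870)) = 1.057713; f(x_2) = 0.066722
x_3 = 1.057713 - (0.066722)·(1.057713 - 1.420000)/(0.066722 - (-0.419195)) = 1.107460; f(x_3) = 0.002844

1.107460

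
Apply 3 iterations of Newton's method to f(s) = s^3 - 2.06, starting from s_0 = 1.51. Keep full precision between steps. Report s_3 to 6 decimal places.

f'(s) = 3s^2
s_0 = 1.510000: f = 1.382951, f' = 6.840300 → s_1 = 1.510000 - (1.382951)/(6.840300) = 1.307823
s_1 = 1.307823: f = 0.176902, f' = 5.131203 → s_2 = 1.307823 - (0.176902)/(5.131203) = 1.273347
s_2 = 1.273347: f = 0.004622, f' = 4.864240 → s_3 = 1.273347 - (0.004622)/(4.864240) = 1.272397

1.272397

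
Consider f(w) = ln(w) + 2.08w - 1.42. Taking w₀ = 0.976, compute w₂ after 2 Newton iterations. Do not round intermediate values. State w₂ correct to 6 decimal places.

0.793736

f'(w) = 1/w + 2.08
w_0 = 0.976000: f = 0.585787, f' = 3.104590 → w_1 = 0.976000 - (0.585787)/(3.104590) = 0.787316
w_1 = 0.787316: f = -0.021509, f' = 3.350138 → w_2 = 0.787316 - (-0.021509)/(3.350138) = 0.793736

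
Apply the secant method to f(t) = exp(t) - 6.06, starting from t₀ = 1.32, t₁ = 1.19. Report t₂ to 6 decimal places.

1.979936

Secant update: t_(k+1) = t_k − f(t_k)·(t_k − t_(k-1))/(f(t_k) − f(t_(k-1))).
f(t_0) = -2.316579, f(t_1) = -2.772919
t_2 = 1.190000 - (-2.772919)·(1.190000 - 1.320000)/(-2.772919 - (-2.316579)) = 1.979936; f(t_2) = 1.182278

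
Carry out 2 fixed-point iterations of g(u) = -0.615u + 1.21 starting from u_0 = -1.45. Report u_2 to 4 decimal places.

u_1 = g(-1.450000) = 2.101750
u_2 = g(2.101750) = -0.082576

-0.0826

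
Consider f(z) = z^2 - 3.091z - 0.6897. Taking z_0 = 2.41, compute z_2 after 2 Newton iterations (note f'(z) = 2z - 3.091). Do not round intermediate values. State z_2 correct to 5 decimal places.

3.34743

z_0 = 2.410000: f = -2.330910, f' = 1.729000 → z_1 = 2.410000 - (-2.330910)/(1.729000) = 3.758126
z_1 = 3.758126: f = 1.817444, f' = 4.425252 → z_2 = 3.758126 - (1.817444)/(4.425252) = 3.347428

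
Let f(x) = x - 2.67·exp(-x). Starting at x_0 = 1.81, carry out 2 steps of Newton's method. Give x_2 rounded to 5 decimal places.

0.98632

Newton update: x ← x − f(x)/f'(x).
f'(x) = 1 + 2.67·exp(-x)
x_0 = 1.810000: f = 1.373043, f' = 1.436957 → x_1 = 1.810000 - (1.373043)/(1.436957) = 0.854478
x_1 = 0.854478: f = -0.281621, f' = 2.136099 → x_2 = 0.854478 - (-0.281621)/(2.136099) = 0.986317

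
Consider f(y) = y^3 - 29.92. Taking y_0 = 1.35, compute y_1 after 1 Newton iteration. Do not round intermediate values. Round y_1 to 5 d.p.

6.37234

Newton update: y ← y − f(y)/f'(y).
f'(y) = 3y^2
y_0 = 1.350000: f = -27.459625, f' = 5.467500 → y_1 = 1.350000 - (-27.459625)/(5.467500) = 6.372337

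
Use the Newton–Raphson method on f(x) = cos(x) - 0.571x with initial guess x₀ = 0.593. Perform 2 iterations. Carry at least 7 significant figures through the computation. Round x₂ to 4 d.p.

Newton update: x ← x − f(x)/f'(x).
f'(x) = -sin(x) - 0.571
x_0 = 0.593000: f = 0.490665, f' = -1.129851 → x_1 = 0.593000 - (0.490665)/(-1.129851) = 1.027274
x_1 = 1.027274: f = -0.069419, f' = -1.426892 → x_2 = 1.027274 - (-0.069419)/(-1.426892) = 0.978623

0.9786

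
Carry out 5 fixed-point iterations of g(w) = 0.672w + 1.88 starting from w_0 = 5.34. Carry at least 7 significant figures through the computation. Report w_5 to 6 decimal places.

5.678028

w_1 = g(5.340000) = 5.468480
w_2 = g(5.468480) = 5.554819
w_3 = g(5.554819) = 5.612838
w_4 = g(5.612838) = 5.651827
w_5 = g(5.651827) = 5.678028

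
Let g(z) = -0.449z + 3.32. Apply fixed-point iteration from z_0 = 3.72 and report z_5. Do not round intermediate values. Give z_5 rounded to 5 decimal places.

2.26516

z_1 = g(3.720000) = 1.649720
z_2 = g(1.649720) = 2.579276
z_3 = g(2.579276) = 2.161905
z_4 = g(2.161905) = 2.349305
z_5 = g(2.349305) = 2.265162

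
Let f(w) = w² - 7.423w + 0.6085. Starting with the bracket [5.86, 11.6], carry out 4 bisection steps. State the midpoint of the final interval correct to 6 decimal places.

7.474375

f(5.860000) = -8.550680, f(11.600000) = 49.061700 (opposite signs)
step 1: m = 8.730000, f(m) = 12.018610 > 0 → root in [5.860000, 8.730000]
step 2: m = 7.295000, f(m) = -0.325260 < 0 → root in [7.295000, 8.730000]
step 3: m = 8.012500, f(m) = 5.331869 > 0 → root in [7.295000, 8.012500]
step 4: m = 7.653750, f(m) = 2.374603 > 0 → root in [7.295000, 7.653750]
Midpoint of [7.295000, 7.653750] = 7.474375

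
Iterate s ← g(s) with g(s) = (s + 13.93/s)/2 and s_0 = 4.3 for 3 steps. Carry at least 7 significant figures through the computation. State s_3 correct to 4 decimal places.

3.7323

s_1 = g(4.300000) = 3.769767
s_2 = g(3.769767) = 3.732478
s_3 = g(3.732478) = 3.732292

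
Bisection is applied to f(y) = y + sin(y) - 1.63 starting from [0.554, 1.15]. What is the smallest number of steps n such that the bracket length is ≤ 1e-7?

23

Initial width b − a = 1.15 − 0.554 = 0.596000.
After n steps the width is (b−a)/2^n; need (b−a)/2^n ≤ 1e-7.
So n ≥ log₂(0.596000/1e-7) = log₂(5960000.0000) ≈ 22.5069.
Hence n = 23.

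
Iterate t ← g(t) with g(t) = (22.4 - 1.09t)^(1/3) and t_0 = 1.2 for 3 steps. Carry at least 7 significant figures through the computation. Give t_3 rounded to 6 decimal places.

t_1 = g(1.200000) = 2.762947
t_2 = g(2.762947) = 2.686461
t_3 = g(2.686461) = 2.690306

2.690306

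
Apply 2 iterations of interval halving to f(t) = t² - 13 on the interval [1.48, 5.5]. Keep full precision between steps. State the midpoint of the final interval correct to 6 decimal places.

3.992500

f(1.480000) = -10.809600, f(5.500000) = 17.250000 (opposite signs)
step 1: m = 3.490000, f(m) = -0.819900 < 0 → root in [3.490000, 5.500000]
step 2: m = 4.495000, f(m) = 7.205025 > 0 → root in [3.490000, 4.495000]
Midpoint of [3.490000, 4.495000] = 3.992500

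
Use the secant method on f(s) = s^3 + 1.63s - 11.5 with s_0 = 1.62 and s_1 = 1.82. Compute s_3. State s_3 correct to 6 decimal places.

2.013804

f(s_0) = -4.607872, f(s_1) = -2.504832
s_2 = 1.820000 - (-2.504832)·(1.820000 - 1.620000)/(-2.504832 - (-4.607872)) = 2.058211; f(s_2) = 0.573938
s_3 = 2.058211 - (0.573938)·(2.058211 - 1.820000)/(0.573938 - (-2.504832)) = 2.013804; f(s_3) = -0.050708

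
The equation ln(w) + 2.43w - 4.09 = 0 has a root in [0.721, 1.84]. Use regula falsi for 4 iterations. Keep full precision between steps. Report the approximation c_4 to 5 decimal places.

f(0.721000) = -2.665086, f(1.840000) = 0.990966
step 1: c = 1.536697, f(c) = 0.073810 > 0 → new bracket [0.721000, 1.536697]
step 2: c = 1.514715, f(c) = 0.005985 > 0 → new bracket [0.721000, 1.514715]
step 3: c = 1.512937, f(c) = 0.000489 > 0 → new bracket [0.721000, 1.512937]
step 4: c = 1.512791, f(c) = 0.000040 > 0 → new bracket [0.721000, 1.512791]

1.51279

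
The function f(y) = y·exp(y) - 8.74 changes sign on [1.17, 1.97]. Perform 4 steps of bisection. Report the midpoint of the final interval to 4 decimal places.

1.6450

f(1.170000) = -4.970269, f(1.970000) = 5.386233 (opposite signs)
step 1: m = 1.570000, f(m) = -1.193562 < 0 → root in [1.570000, 1.970000]
step 2: m = 1.770000, f(m) = 1.651410 > 0 → root in [1.570000, 1.770000]
step 3: m = 1.670000, f(m) = 0.131320 > 0 → root in [1.570000, 1.670000]
step 4: m = 1.620000, f(m) = -0.553994 < 0 → root in [1.620000, 1.670000]
Midpoint of [1.620000, 1.670000] = 1.645000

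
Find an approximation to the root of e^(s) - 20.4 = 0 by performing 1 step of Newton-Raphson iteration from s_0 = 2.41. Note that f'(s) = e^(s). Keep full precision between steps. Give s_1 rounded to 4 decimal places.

3.2422

s_0 = 2.410000: f = -9.266039, f' = 11.133961 → s_1 = 2.410000 - (-9.266039)/(11.133961) = 3.242232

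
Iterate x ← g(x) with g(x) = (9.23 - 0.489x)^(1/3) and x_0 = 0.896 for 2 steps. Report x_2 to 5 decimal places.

x_1 = g(0.896000) = 2.063923
x_2 = g(2.063923) = 2.018228

2.01823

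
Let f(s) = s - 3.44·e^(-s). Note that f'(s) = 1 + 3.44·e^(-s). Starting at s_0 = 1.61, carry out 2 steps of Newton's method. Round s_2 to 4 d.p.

1.1202

s_0 = 1.610000: f = 0.922387, f' = 1.687613 → s_1 = 1.610000 - (0.922387)/(1.687613) = 1.063437
s_1 = 1.063437: f = -0.124281, f' = 2.187718 → s_2 = 1.063437 - (-0.124281)/(2.187718) = 1.120246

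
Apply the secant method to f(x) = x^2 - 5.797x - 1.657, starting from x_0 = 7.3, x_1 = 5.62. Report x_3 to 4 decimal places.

f(x_0) = 9.314900, f(x_1) = -2.651740
x_2 = 5.620000 - (-2.651740)·(5.620000 - 7.300000)/(-2.651740 - (9.314900)) = 5.992279; f(x_2) = -0.486837
x_3 = 5.992279 - (-0.486837)·(5.992279 - 5.620000)/(-0.486837 - (-2.651740)) = 6.075995; f(x_3) = 0.038174

6.0760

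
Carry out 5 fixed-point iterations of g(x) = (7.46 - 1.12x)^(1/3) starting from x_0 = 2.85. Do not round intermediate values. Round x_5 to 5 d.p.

x_1 = g(2.850000) = 1.622089
x_2 = g(1.622089) = 1.780369
x_3 = g(1.780369) = 1.761528
x_4 = g(1.761528) = 1.763792
x_5 = g(1.763792) = 1.763520

1.76352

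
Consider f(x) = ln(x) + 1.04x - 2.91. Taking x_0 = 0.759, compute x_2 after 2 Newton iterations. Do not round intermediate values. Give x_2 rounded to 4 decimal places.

f'(x) = 1/x + 1.04
x_0 = 0.759000: f = -2.396394, f' = 2.357523 → x_1 = 0.759000 - (-2.396394)/(2.357523) = 1.775488
x_1 = 1.775488: f = -0.489417, f' = 1.603225 → x_2 = 1.775488 - (-0.489417)/(1.603225) = 2.080758

2.0808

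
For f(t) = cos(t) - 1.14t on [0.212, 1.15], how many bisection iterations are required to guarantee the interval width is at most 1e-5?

17

Initial width b − a = 1.15 − 0.212 = 0.938000.
After n steps the width is (b−a)/2^n; need (b−a)/2^n ≤ 1e-5.
So n ≥ log₂(0.938000/1e-5) = log₂(93800.0000) ≈ 16.5173.
Hence n = 17.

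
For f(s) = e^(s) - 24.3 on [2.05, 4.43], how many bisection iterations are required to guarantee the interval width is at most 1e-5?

Initial width b − a = 4.43 − 2.05 = 2.380000.
After n steps the width is (b−a)/2^n; need (b−a)/2^n ≤ 1e-5.
So n ≥ log₂(2.380000/1e-5) = log₂(238000.0000) ≈ 17.8606.
Hence n = 18.

18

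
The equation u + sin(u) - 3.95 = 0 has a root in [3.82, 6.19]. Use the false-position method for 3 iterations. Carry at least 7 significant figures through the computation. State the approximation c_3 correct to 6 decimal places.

4.874051

f(3.820000) = -0.757554, f(6.190000) = 2.146949
step 1: c = 4.438144, f(c) = -0.474486 < 0 → new bracket [4.438144, 6.190000]
step 2: c = 4.755234, f(c) = -0.193848 < 0 → new bracket [4.755234, 6.190000]
step 3: c = 4.874051, f(c) = -0.062910 < 0 → new bracket [4.874051, 6.190000]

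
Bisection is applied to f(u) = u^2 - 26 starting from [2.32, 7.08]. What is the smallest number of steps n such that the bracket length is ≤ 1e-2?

Initial width b − a = 7.08 − 2.32 = 4.760000.
After n steps the width is (b−a)/2^n; need (b−a)/2^n ≤ 1e-2.
So n ≥ log₂(4.760000/1e-2) = log₂(476.0000) ≈ 8.8948.
Hence n = 9.

9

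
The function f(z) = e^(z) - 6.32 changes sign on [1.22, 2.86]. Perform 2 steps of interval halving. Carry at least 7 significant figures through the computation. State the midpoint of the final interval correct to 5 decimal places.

f(1.220000) = -2.932812, f(2.860000) = 11.141527 (opposite signs)
step 1: m = 2.040000, f(m) = 1.370609 > 0 → root in [1.220000, 2.040000]
step 2: m = 1.630000, f(m) = -1.216125 < 0 → root in [1.630000, 2.040000]
Midpoint of [1.630000, 2.040000] = 1.835000

1.83500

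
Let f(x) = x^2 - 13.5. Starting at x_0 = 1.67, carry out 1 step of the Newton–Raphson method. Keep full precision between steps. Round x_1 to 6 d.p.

4.876916

f'(x) = 2x
x_0 = 1.670000: f = -10.711100, f' = 3.340000 → x_1 = 1.670000 - (-10.711100)/(3.340000) = 4.876916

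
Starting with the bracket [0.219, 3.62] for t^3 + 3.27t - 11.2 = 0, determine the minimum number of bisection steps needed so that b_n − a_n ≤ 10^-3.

12

Initial width b − a = 3.62 − 0.219 = 3.401000.
After n steps the width is (b−a)/2^n; need (b−a)/2^n ≤ 10^-3.
So n ≥ log₂(3.401000/10^-3) = log₂(3401.0000) ≈ 11.7317.
Hence n = 12.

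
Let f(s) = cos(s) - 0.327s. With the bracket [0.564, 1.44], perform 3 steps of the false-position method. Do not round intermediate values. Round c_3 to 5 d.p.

1.17602

f(0.564000) = 0.660696, f(1.440000) = -0.340456
step 1: c = 1.142103, f(c) = 0.042215 > 0 → new bracket [1.142103, 1.440000]
step 2: c = 1.174966, f(c) = 0.001361 > 0 → new bracket [1.174966, 1.440000]
step 3: c = 1.176021, f(c) = 0.000042 > 0 → new bracket [1.176021, 1.440000]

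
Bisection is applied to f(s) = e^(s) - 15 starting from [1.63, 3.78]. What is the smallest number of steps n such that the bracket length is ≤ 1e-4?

Initial width b − a = 3.78 − 1.63 = 2.150000.
After n steps the width is (b−a)/2^n; need (b−a)/2^n ≤ 1e-4.
So n ≥ log₂(2.150000/1e-4) = log₂(21500.0000) ≈ 14.3920.
Hence n = 15.

15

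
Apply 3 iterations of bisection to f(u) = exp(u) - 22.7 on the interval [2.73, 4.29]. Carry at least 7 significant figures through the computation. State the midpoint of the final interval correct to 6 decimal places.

3.217500

f(2.730000) = -7.367113, f(4.290000) = 50.266468 (opposite signs)
step 1: m = 3.510000, f(m) = 10.748268 > 0 → root in [2.730000, 3.510000]
step 2: m = 3.120000, f(m) = -0.053620 < 0 → root in [3.120000, 3.510000]
step 3: m = 3.315000, f(m) = 4.822394 > 0 → root in [3.120000, 3.315000]
Midpoint of [3.120000, 3.315000] = 3.217500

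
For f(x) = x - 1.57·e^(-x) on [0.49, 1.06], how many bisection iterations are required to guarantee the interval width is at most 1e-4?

13

Initial width b − a = 1.06 − 0.49 = 0.570000.
After n steps the width is (b−a)/2^n; need (b−a)/2^n ≤ 1e-4.
So n ≥ log₂(0.570000/1e-4) = log₂(5700.0000) ≈ 12.4767.
Hence n = 13.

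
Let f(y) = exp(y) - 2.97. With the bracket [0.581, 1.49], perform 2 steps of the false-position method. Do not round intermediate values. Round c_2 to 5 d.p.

1.06918

f(0.581000) = -1.182175, f(1.490000) = 1.467096
step 1: c = 0.986620, f(c) = -0.287847 < 0 → new bracket [0.986620, 1.490000]
step 2: c = 1.069185, f(c) = -0.056997 < 0 → new bracket [1.069185, 1.490000]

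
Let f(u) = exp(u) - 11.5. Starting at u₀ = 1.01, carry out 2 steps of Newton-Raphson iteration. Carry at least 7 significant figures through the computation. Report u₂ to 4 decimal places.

3.3712

f'(u) = exp(u)
u_0 = 1.010000: f = -8.754399, f' = 2.745601 → u_1 = 1.010000 - (-8.754399)/(2.745601) = 4.198518
u_1 = 4.198518: f = 55.087593, f' = 66.587593 → u_2 = 4.198518 - (55.087593)/(66.587593) = 3.371223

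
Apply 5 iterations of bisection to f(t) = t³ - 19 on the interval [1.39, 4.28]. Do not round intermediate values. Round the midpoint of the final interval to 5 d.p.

f(1.390000) = -16.314381, f(4.280000) = 59.402752 (opposite signs)
step 1: m = 2.835000, f(m) = 3.785533 > 0 → root in [1.390000, 2.835000]
step 2: m = 2.112500, f(m) = -9.572639 < 0 → root in [2.112500, 2.835000]
step 3: m = 2.473750, f(m) = -3.862038 < 0 → root in [2.473750, 2.835000]
step 4: m = 2.654375, f(m) = -0.298052 < 0 → root in [2.654375, 2.835000]
step 5: m = 2.744687, f(m) = 1.676580 > 0 → root in [2.654375, 2.744687]
Midpoint of [2.654375, 2.744687] = 2.699531

2.69953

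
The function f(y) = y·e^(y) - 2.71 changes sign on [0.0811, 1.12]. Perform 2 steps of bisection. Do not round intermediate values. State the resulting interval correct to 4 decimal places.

f(0.081100) = -2.622049, f(1.120000) = 0.722637 (opposite signs)
step 1: m = 0.600550, f(m) = -1.615125 < 0 → root in [0.600550, 1.120000]
step 2: m = 0.860275, f(m) = -0.676473 < 0 → root in [0.860275, 1.120000]

[0.8603, 1.1200]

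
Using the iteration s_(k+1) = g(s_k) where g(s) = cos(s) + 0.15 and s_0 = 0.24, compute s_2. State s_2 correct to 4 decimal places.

0.5845

s_1 = g(0.240000) = 1.121338
s_2 = g(1.121338) = 0.584478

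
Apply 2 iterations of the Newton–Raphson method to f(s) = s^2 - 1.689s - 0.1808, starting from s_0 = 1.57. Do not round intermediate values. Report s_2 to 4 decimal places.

f'(s) = 2s - 1.689
s_0 = 1.570000: f = -0.367630, f' = 1.451000 → s_1 = 1.570000 - (-0.367630)/(1.451000) = 1.823363
s_1 = 1.823363: f = 0.064193, f' = 1.957726 → s_2 = 1.823363 - (0.064193)/(1.957726) = 1.790574

1.7906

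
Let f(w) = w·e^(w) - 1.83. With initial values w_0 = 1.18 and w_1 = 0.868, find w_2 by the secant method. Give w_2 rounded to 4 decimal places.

Secant update: w_(k+1) = w_k − f(w_k)·(w_k − w_(k-1))/(f(w_k) − f(w_(k-1))).
f(w_0) = 2.010162, f(w_1) = 0.237699
w_2 = 0.868000 - (0.237699)·(0.868000 - 1.180000)/(0.237699 - (2.010162)) = 0.826159; f(w_2) = 0.057381

0.8262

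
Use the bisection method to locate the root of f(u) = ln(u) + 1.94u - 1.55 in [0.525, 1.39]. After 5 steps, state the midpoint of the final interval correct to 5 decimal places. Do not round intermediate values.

f(0.525000) = -1.175857, f(1.390000) = 1.475904 (opposite signs)
step 1: m = 0.957500, f(m) = 0.264120 > 0 → root in [0.525000, 0.957500]
step 2: m = 0.741250, f(m) = -0.411392 < 0 → root in [0.741250, 0.957500]
step 3: m = 0.849375, f(m) = -0.065467 < 0 → root in [0.849375, 0.957500]
step 4: m = 0.903438, f(m) = 0.101120 > 0 → root in [0.849375, 0.903438]
step 5: m = 0.876406, f(m) = 0.018303 > 0 → root in [0.849375, 0.876406]
Midpoint of [0.849375, 0.876406] = 0.862891

0.86289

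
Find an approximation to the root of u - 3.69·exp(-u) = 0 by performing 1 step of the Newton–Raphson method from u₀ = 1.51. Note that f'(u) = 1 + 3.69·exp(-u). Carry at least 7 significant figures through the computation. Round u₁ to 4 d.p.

1.1272

u_0 = 1.510000: f = 0.694842, f' = 1.815158 → u_1 = 1.510000 - (0.694842)/(1.815158) = 1.127200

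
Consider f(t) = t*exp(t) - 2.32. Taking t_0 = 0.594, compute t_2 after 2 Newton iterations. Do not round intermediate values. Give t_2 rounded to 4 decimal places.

0.9299

Newton update: t ← t − f(t)/f'(t).
f'(t) = (t+1)*exp(t)
t_0 = 0.594000: f = -1.244136, f' = 2.887083 → t_1 = 0.594000 - (-1.244136)/(2.887083) = 1.024932
t_1 = 1.024932: f = 0.536388, f' = 5.643294 → t_2 = 1.024932 - (0.536388)/(5.643294) = 0.929883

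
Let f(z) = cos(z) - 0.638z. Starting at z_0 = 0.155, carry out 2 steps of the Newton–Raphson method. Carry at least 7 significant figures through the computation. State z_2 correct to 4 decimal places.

0.9478

f'(z) = -sin(z) - 0.638
z_0 = 0.155000: f = 0.889122, f' = -0.792380 → z_1 = 0.155000 - (0.889122)/(-0.792380) = 1.277090
z_1 = 1.277090: f = -0.525281, f' = -1.595177 → z_2 = 1.277090 - (-0.525281)/(-1.595177) = 0.947796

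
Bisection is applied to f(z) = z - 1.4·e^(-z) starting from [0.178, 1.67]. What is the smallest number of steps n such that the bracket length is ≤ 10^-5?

Initial width b − a = 1.67 − 0.178 = 1.492000.
After n steps the width is (b−a)/2^n; need (b−a)/2^n ≤ 10^-5.
So n ≥ log₂(1.492000/10^-5) = log₂(149200.0000) ≈ 17.1869.
Hence n = 18.

18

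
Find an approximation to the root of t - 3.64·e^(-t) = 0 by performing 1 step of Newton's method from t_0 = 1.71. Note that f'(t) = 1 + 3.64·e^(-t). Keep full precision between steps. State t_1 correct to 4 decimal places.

1.0758

t_0 = 1.710000: f = 1.051649, f' = 1.658351 → t_1 = 1.710000 - (1.051649)/(1.658351) = 1.075847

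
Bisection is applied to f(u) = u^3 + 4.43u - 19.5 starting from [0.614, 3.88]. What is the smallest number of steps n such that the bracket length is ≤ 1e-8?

29

Initial width b − a = 3.88 − 0.614 = 3.266000.
After n steps the width is (b−a)/2^n; need (b−a)/2^n ≤ 1e-8.
So n ≥ log₂(3.266000/1e-8) = log₂(326600000.0000) ≈ 28.2829.
Hence n = 29.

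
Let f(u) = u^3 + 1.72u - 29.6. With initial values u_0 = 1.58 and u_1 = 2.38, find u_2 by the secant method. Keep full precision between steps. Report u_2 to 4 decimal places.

f(u_0) = -22.938088, f(u_1) = -12.025128
u_2 = 2.380000 - (-12.025128)·(2.380000 - 1.580000)/(-12.025128 - (-22.938088)) = 3.261530; f(u_2) = 10.704614

3.2615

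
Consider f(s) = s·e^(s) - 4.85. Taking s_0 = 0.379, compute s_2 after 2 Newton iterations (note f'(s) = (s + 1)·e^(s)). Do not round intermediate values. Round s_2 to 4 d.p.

1.9085

Newton update: s ← s − f(s)/f'(s).
s_0 = 0.379000: f = -4.296348, f' = 2.014475 → s_1 = 0.379000 - (-4.296348)/(2.014475) = 2.511738
s_1 = 2.511738: f = 26.110539, f' = 43.286879 → s_2 = 2.511738 - (26.110539)/(43.286879) = 1.908541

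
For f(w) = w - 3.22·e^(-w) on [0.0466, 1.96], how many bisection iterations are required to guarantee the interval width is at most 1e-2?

Initial width b − a = 1.96 − 0.0466 = 1.913400.
After n steps the width is (b−a)/2^n; need (b−a)/2^n ≤ 1e-2.
So n ≥ log₂(1.913400/1e-2) = log₂(191.3400) ≈ 7.5800.
Hence n = 8.

8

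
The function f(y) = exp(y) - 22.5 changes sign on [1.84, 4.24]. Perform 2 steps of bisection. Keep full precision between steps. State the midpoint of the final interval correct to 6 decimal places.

f(1.840000) = -16.203462, f(4.240000) = 46.907852 (opposite signs)
step 1: m = 3.040000, f(m) = -1.594757 < 0 → root in [3.040000, 4.240000]
step 2: m = 3.640000, f(m) = 15.591837 > 0 → root in [3.040000, 3.640000]
Midpoint of [3.040000, 3.640000] = 3.340000

3.340000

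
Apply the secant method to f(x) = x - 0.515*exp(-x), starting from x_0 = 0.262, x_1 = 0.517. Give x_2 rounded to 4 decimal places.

f(x_0) = -0.134298, f(x_1) = 0.209902
x_2 = 0.517000 - (0.209902)·(0.517000 - 0.262000)/(0.209902 - (-0.134298)) = 0.361495; f(x_2) = 0.002728

0.3615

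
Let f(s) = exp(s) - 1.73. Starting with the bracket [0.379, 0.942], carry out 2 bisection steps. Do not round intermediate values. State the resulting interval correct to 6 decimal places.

[0.519750, 0.660500]

f(0.379000) = -0.269177, f(0.942000) = 0.835107 (opposite signs)
step 1: m = 0.660500, f(m) = 0.205760 > 0 → root in [0.379000, 0.660500]
step 2: m = 0.519750, f(m) = -0.048393 < 0 → root in [0.519750, 0.660500]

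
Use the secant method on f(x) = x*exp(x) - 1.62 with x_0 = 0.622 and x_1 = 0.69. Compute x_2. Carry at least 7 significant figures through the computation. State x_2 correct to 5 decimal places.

0.76653

Secant update: x_(k+1) = x_k − f(x_k)·(x_k − x_(k-1))/(f(x_k) − f(x_(k-1))).
f(x_0) = -0.461432, f(x_1) = -0.244336
x_2 = 0.690000 - (-0.244336)·(0.690000 - 0.622000)/(-0.244336 - (-0.461432)) = 0.766532; f(x_2) = 0.029800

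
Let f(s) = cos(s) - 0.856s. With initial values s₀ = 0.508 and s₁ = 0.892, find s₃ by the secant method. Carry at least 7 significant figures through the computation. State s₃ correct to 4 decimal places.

f(s_0) = 0.438871, f(s_1) = -0.135695
s_2 = 0.892000 - (-0.135695)·(0.892000 - 0.508000)/(-0.135695 - (0.438871)) = 0.801311; f(s_2) = 0.009844
s_3 = 0.801311 - (0.009844)·(0.801311 - 0.892000)/(0.009844 - (-0.135695)) = 0.807445; f(s_3) = 0.000174

0.8074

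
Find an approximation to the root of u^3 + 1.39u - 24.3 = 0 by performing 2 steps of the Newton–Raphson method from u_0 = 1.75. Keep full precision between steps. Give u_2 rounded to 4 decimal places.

2.8266

f'(u) = 3u^2 + 1.39
u_0 = 1.750000: f = -16.508125, f' = 10.577500 → u_1 = 1.750000 - (-16.508125)/(10.577500) = 3.310683
u_1 = 3.310683: f = 16.588996, f' = 34.271867 → u_2 = 3.310683 - (16.588996)/(34.271867) = 2.826642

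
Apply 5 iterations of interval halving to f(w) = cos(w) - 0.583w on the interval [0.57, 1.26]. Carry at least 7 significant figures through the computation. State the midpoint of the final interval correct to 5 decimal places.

f(0.570000) = 0.509591, f(1.260000) = -0.428763 (opposite signs)
step 1: m = 0.915000, f(m) = 0.076346 > 0 → root in [0.915000, 1.260000]
step 2: m = 1.087500, f(m) = -0.169312 < 0 → root in [0.915000, 1.087500]
step 3: m = 1.001250, f(m) = -0.044479 < 0 → root in [0.915000, 1.001250]
step 4: m = 0.958125, f(m) = 0.016468 > 0 → root in [0.958125, 1.001250]
step 5: m = 0.979688, f(m) = -0.013876 < 0 → root in [0.958125, 0.979688]
Midpoint of [0.958125, 0.979688] = 0.968906

0.96891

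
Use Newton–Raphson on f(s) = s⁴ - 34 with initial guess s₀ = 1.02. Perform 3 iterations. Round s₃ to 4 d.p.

f'(s) = 4s³
s_0 = 1.020000: f = -32.917568, f' = 4.244832 → s_1 = 1.020000 - (-32.917568)/(4.244832) = 8.774740
s_1 = 8.774740: f = 5894.393151, f' = 2702.481558 → s_2 = 8.774740 - (5894.393151)/(2702.481558) = 6.593636
s_2 = 6.593636: f = 1856.165580, f' = 1146.660571 → s_3 = 6.593636 - (1856.165580)/(1146.660571) = 4.974878

4.9749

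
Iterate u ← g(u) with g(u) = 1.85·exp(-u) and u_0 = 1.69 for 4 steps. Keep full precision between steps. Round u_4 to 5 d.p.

u_1 = g(1.690000) = 0.341361
u_2 = g(0.341361) = 1.314984
u_3 = g(1.314984) = 0.496685
u_4 = g(0.496685) = 1.125807

1.12581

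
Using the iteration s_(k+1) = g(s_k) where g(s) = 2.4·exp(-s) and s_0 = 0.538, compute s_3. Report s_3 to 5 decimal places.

s_1 = g(0.538000) = 1.401396
s_2 = g(1.401396) = 0.591007
s_3 = g(0.591007) = 1.329046

1.32905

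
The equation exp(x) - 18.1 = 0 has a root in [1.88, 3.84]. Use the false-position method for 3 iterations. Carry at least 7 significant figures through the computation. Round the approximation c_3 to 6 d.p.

2.819085

False-position update: c = (a·f(b) − b·f(a))/(f(b) − f(a)); replace the endpoint whose sign matches f(c).
f(1.880000) = -11.546495, f(3.840000) = 28.425474
step 1: c = 2.446175, f(c) = -6.555894 < 0 → new bracket [2.446175, 3.840000]
step 2: c = 2.707393, f(c) = -3.109852 < 0 → new bracket [2.707393, 3.840000]
step 3: c = 2.819085, f(c) = -1.338492 < 0 → new bracket [2.819085, 3.840000]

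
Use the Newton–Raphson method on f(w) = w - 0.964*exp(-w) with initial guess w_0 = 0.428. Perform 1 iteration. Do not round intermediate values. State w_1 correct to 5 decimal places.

0.55104

f'(w) = 1 + 0.964*exp(-w)
w_0 = 0.428000: f = -0.200346, f' = 1.628346 → w_1 = 0.428000 - (-0.200346)/(1.628346) = 0.551037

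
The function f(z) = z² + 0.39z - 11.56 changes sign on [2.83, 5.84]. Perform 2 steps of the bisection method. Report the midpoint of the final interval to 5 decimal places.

f(2.830000) = -2.447400, f(5.840000) = 24.823200 (opposite signs)
step 1: m = 4.335000, f(m) = 8.922875 > 0 → root in [2.830000, 4.335000]
step 2: m = 3.582500, f(m) = 2.671481 > 0 → root in [2.830000, 3.582500]
Midpoint of [2.830000, 3.582500] = 3.206250

3.20625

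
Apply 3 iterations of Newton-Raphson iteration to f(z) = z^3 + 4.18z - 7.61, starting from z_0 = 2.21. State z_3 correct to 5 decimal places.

Newton update: z ← z − f(z)/f'(z).
f'(z) = 3z^2 + 4.18
z_0 = 2.210000: f = 12.421661, f' = 18.832300 → z_1 = 2.210000 - (12.421661)/(18.832300) = 1.550407
z_1 = 1.550407: f = 2.597506, f' = 11.391282 → z_2 = 1.550407 - (2.597506)/(11.391282) = 1.322381
z_2 = 1.322381: f = 0.229987, f' = 9.426073 → z_3 = 1.322381 - (0.229987)/(9.426073) = 1.297982

1.29798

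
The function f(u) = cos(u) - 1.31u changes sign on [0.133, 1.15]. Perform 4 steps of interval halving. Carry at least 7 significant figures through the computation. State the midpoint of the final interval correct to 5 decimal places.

f(0.133000) = 0.816939, f(1.150000) = -1.098013 (opposite signs)
step 1: m = 0.641500, f(m) = -0.039166 < 0 → root in [0.133000, 0.641500]
step 2: m = 0.387250, f(m) = 0.418654 > 0 → root in [0.387250, 0.641500]
step 3: m = 0.514375, f(m) = 0.196769 > 0 → root in [0.514375, 0.641500]
step 4: m = 0.577937, f(m) = 0.080493 > 0 → root in [0.577937, 0.641500]
Midpoint of [0.577937, 0.641500] = 0.609719

0.60972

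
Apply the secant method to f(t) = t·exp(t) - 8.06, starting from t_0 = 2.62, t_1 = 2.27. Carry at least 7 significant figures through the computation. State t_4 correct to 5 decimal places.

1.63205

f(t_0) = 27.927596, f(t_1) = 13.912240
t_2 = 2.270000 - (13.912240)·(2.270000 - 2.620000)/(13.912240 - (27.927596)) = 1.922575; f(t_2) = 5.087617
t_3 = 1.922575 - (5.087617)·(1.922575 - 2.270000)/(5.087617 - (13.912240)) = 1.722276; f(t_3) = 1.580013
t_4 = 1.722276 - (1.580013)·(1.722276 - 1.922575)/(1.580013 - (5.087617)) = 1.632050; f(t_4) = 0.286877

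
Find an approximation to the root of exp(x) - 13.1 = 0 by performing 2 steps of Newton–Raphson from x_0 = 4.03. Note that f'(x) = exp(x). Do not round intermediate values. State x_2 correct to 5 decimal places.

x_0 = 4.030000: f = 43.160911, f' = 56.260911 → x_1 = 4.030000 - (43.160911)/(56.260911) = 3.262844
x_1 = 3.262844: f = 13.023720, f' = 26.123720 → x_2 = 3.262844 - (13.023720)/(26.123720) = 2.764304

2.76430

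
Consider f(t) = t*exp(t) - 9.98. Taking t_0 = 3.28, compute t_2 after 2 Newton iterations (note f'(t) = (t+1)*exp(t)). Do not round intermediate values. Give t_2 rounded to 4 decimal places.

2.0846

t_0 = 3.280000: f = 77.188534, f' = 113.744307 → t_1 = 3.280000 - (77.188534)/(113.744307) = 2.601386
t_1 = 2.601386: f = 25.092934, f' = 48.555339 → t_2 = 2.601386 - (25.092934)/(48.555339) = 2.084595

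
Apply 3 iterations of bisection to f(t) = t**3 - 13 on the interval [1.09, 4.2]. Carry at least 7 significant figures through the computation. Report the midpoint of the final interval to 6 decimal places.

2.450625

f(1.090000) = -11.704971, f(4.200000) = 61.088000 (opposite signs)
step 1: m = 2.645000, f(m) = 5.504486 > 0 → root in [1.090000, 2.645000]
step 2: m = 1.867500, f(m) = -6.486989 < 0 → root in [1.867500, 2.645000]
step 3: m = 2.256250, f(m) = -1.514189 < 0 → root in [2.256250, 2.645000]
Midpoint of [2.256250, 2.645000] = 2.450625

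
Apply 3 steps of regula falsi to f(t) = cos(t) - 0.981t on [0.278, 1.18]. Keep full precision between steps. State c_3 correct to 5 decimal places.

f(0.278000) = 0.688888, f(1.180000) = -0.776655
step 1: c = 0.701991, f(c) = 0.074905 > 0 → new bracket [0.701991, 1.180000]
step 2: c = 0.744038, f(c) = 0.005839 > 0 → new bracket [0.744038, 1.180000]
step 3: c = 0.747291, f(c) = 0.000441 > 0 → new bracket [0.747291, 1.180000]

0.74729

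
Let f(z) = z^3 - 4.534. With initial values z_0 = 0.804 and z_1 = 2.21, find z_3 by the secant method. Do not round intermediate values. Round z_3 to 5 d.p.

1.56509

f(z_0) = -4.014282, f(z_1) = 6.259861
z_2 = 2.210000 - (6.259861)·(2.210000 - 0.804000)/(6.259861 - (-4.014282)) = 1.353348; f(z_2) = -2.055274
z_3 = 1.353348 - (-2.055274)·(1.353348 - 2.210000)/(-2.055274 - (6.259861)) = 1.565089; f(z_3) = -0.700309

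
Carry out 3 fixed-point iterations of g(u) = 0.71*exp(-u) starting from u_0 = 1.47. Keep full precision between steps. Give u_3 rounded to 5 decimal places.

0.38847

u_1 = g(1.470000) = 0.163247
u_2 = g(0.163247) = 0.603061
u_3 = g(0.603061) = 0.388465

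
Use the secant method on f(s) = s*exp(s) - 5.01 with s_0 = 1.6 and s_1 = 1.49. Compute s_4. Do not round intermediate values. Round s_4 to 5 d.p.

1.32793

Secant update: s_(k+1) = s_k − f(s_k)·(s_k − s_(k-1))/(f(s_k) − f(s_(k-1))).
f(s_0) = 2.914852, f(s_1) = 1.601272
s_2 = 1.490000 - (1.601272)·(1.490000 - 1.600000)/(1.601272 - (2.914852)) = 1.355908; f(s_2) = 0.251310
s_3 = 1.355908 - (0.251310)·(1.355908 - 1.490000)/(0.251310 - (1.601272)) = 1.330946; f(s_3) = 0.027126
s_4 = 1.330946 - (0.027126)·(1.330946 - 1.355908)/(0.027126 - (0.251310)) = 1.327925; f(s_4) = 0.000538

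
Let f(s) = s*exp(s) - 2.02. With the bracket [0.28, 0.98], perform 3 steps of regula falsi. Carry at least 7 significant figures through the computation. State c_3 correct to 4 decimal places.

f(0.280000) = -1.649524, f(0.980000) = 0.591167
step 1: c = 0.795317, f(c) = -0.258258 < 0 → new bracket [0.795317, 0.980000]
step 2: c = 0.851468, f(c) = -0.024939 < 0 → new bracket [0.851468, 0.980000]
step 3: c = 0.856671, f(c) = -0.002278 < 0 → new bracket [0.856671, 0.980000]

0.8567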